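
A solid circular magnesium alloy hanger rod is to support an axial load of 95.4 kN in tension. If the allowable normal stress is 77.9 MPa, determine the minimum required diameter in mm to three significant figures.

39.5 mm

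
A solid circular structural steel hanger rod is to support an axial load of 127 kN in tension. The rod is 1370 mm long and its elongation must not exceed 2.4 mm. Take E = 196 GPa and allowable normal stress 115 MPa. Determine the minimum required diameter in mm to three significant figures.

37.5 mm

Required area A ≥ P/σ_allow = 127000/115 = 1104 mm².
For a solid circular section, d ≥ √(4A/π) = 37.5 mm.
Elongation limit: A ≥ PL/(Eδ_allow) = 127000·1370/(196000·2.4) = 369.9 mm² ⇒ d ≥ 21.7 mm.
The stress limit governs.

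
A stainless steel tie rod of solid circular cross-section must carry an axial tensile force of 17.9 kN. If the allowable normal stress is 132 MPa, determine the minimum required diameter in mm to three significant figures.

13.1 mm

Required area A ≥ P/σ_allow = 17900/132 = 135.6 mm².
For a solid circular section, d ≥ √(4A/π) = 13.14 mm.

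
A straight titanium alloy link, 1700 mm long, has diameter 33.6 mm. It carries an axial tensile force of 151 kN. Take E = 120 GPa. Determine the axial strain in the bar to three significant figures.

A = 886.7 mm².
σ = N/A = 170.3 MPa; ε = σ/E = 170.3/120000 = 1.419e-03.

0.00142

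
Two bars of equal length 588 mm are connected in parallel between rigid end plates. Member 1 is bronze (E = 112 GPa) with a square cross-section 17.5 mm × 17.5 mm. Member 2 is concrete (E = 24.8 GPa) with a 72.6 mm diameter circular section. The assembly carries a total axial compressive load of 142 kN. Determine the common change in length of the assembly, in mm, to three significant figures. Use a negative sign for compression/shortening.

A_1 = 306.2 mm².
A_2 = 4140 mm².
Equal strain + equilibrium ⇒ each member carries load in proportion to AE: A₁E₁ = 34300000 N, A₂E₂ = 102700000 N, ΣAE = 137000000 N.
δ = PL/ΣAE = -142000·588/137000000 = -0.6096 mm.

-0.610 mm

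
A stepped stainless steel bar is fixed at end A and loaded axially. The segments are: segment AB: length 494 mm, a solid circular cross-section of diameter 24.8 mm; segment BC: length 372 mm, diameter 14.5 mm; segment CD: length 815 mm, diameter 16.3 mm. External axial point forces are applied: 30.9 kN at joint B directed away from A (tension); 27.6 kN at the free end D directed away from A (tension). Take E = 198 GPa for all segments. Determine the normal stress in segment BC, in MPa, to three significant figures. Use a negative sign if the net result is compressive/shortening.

Internal axial forces (sectioning from the free end, tension +): N_CD = 27.6 kN, N_BC = 27.6 kN, N_AB = 58.5 kN.
A_BC = 165.1 mm².
σ_BC = N_BC/A_BC = 27600/165.1 = 167.1 MPa.

167 MPa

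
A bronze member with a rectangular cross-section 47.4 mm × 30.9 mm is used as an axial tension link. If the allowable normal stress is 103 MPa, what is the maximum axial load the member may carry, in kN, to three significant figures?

A = 1465 mm².
P_max = σ_allow · A = 103 · 1465 = 150900 N = 150.9 kN.

151 kN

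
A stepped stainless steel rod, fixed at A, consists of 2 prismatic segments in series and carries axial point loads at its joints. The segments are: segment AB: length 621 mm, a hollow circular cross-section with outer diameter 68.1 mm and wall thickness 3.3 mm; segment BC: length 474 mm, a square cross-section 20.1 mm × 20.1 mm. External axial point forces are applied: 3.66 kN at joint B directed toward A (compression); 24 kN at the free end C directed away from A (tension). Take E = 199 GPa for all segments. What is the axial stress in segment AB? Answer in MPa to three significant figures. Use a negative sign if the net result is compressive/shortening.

Internal axial forces (sectioning from the free end, tension +): N_BC = 24 kN, N_AB = 20.34 kN.
A_AB = 671.8 mm².
σ_AB = N_AB/A_AB = 20340/671.8 = 30.28 MPa.

30.3 MPa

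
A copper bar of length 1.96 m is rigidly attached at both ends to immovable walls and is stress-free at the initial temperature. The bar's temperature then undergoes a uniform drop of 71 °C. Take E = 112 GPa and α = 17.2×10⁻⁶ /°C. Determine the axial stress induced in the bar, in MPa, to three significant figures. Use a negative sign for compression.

Free thermal expansion αLΔT = 17.2e-6 · 1960 · -71 = -2.394 mm.
The walls impose strain ε = −(-2.394)/1960 = 1.2212e-03; σ = Eε = 112000 · 1.2212e-03 = 136.8 MPa.

137 MPa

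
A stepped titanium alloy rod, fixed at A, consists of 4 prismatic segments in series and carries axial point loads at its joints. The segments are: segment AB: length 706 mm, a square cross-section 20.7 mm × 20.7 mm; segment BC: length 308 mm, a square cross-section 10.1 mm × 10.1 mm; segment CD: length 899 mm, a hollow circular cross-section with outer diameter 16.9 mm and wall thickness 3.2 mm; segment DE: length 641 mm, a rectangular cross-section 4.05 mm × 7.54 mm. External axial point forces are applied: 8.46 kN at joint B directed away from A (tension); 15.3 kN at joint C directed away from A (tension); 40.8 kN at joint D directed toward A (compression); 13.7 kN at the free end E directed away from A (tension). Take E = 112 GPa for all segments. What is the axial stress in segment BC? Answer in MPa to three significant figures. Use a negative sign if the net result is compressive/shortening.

Internal axial forces (sectioning from the free end, tension +): N_DE = 13.7 kN, N_CD = -27.1 kN, N_BC = -11.8 kN, N_AB = -3.34 kN.
A_BC = 102 mm².
σ_BC = N_BC/A_BC = -11800/102 = -115.7 MPa.

-116 MPa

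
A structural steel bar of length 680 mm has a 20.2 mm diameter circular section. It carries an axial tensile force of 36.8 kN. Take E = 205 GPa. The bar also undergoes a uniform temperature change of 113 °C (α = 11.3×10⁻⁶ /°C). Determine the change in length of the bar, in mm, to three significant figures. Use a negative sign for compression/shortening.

A = 320.5 mm².
δ_mech = NL/(AE) = 36800·680/(320.5·205000) = 0.3809 mm.
δ_thermal = αLΔT = 11.3e-6·680·113 = 0.8683 mm.
δ = δ_mech + δ_thermal = 1.249 mm.

1.25 mm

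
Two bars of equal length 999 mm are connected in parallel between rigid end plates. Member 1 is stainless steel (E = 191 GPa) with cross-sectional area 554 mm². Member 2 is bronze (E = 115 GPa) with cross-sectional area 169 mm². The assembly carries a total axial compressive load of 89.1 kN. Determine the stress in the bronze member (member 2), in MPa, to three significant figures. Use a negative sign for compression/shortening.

Equal strain + equilibrium ⇒ each member carries load in proportion to AE: A₁E₁ = 105800000 N, A₂E₂ = 19440000 N, ΣAE = 125200000 N.
σ₂ = P·E₂/ΣAE = -89100·115000/125200000 = -81.81 MPa.

-81.8 MPa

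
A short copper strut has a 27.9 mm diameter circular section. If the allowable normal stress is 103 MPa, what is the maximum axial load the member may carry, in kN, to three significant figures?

63.0 kN

A = 611.4 mm².
P_max = σ_allow · A = 103 · 611.4 = 62970 N = 62.97 kN.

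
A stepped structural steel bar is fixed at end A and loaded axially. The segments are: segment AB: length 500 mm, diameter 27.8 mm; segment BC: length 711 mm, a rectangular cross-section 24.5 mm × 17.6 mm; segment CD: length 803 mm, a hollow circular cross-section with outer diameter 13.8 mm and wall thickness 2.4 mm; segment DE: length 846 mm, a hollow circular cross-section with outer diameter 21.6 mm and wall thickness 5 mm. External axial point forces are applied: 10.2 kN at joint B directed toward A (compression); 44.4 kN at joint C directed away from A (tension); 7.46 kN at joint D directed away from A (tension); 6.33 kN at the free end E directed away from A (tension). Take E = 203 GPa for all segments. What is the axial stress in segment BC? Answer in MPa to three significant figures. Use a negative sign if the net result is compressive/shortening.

135 MPa

Internal axial forces (sectioning from the free end, tension +): N_DE = 6.33 kN, N_CD = 13.79 kN, N_BC = 58.19 kN, N_AB = 47.99 kN.
A_BC = 431.2 mm².
σ_BC = N_BC/A_BC = 58190/431.2 = 134.9 MPa.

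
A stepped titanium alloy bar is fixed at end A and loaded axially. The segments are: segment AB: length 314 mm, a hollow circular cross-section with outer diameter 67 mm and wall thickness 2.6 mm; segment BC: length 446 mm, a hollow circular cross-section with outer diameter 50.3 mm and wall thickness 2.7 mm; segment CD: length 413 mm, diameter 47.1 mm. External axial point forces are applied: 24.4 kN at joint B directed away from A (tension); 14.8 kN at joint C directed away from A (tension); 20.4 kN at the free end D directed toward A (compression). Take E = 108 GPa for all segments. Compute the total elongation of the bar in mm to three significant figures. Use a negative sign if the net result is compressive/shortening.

0.00186 mm

Internal axial forces (sectioning from the free end, tension +): N_CD = -20.4 kN, N_BC = -5.6 kN, N_AB = 18.8 kN.
A_AB = 526 mm².
A_BC = 403.8 mm².
A_CD = 1742 mm².
δ_AB = 18800·314/(526·108000) = 0.1039 mm
δ_BC = -5600·446/(403.8·108000) = -0.05728 mm
δ_CD = -20400·413/(1742·108000) = -0.04477 mm
δ = Σδ_i = 0.001859 mm.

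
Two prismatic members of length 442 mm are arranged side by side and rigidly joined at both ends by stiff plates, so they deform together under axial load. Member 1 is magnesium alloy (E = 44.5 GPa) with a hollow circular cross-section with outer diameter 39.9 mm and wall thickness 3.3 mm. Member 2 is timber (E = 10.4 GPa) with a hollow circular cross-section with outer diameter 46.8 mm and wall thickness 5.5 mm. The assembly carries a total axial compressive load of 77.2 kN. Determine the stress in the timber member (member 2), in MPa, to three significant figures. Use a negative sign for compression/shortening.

-33.0 MPa

A_1 = 379.4 mm².
A_2 = 713.6 mm².
Equal strain + equilibrium ⇒ each member carries load in proportion to AE: A₁E₁ = 16890000 N, A₂E₂ = 7422000 N, ΣAE = 24310000 N.
σ₂ = P·E₂/ΣAE = -77200·10400/24310000 = -33.03 MPa.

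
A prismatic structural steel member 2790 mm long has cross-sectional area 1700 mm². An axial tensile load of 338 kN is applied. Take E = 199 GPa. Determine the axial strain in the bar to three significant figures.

σ = N/A = 198.8 MPa; ε = σ/E = 198.8/199000 = 9.991e-04.

9.99e-04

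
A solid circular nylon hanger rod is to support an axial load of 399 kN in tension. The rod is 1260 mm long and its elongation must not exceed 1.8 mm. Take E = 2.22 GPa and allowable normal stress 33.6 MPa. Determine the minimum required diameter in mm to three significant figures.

400 mm

Required area A ≥ P/σ_allow = 399000/33.6 = 11880 mm².
For a solid circular section, d ≥ √(4A/π) = 123 mm.
Elongation limit: A ≥ PL/(Eδ_allow) = 399000·1260/(2220·1.8) = 125800 mm² ⇒ d ≥ 400.2 mm.
The elongation limit governs.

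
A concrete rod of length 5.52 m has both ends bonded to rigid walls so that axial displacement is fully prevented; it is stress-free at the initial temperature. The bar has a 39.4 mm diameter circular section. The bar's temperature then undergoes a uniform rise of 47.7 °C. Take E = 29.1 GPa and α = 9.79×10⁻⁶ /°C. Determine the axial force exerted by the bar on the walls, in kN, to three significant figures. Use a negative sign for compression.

Free thermal expansion αLΔT = 9.79e-6 · 5520 · 47.7 = 2.578 mm.
The walls impose strain ε = −(2.578)/5520 = -4.6698e-04; σ = Eε = 29100 · -4.6698e-04 = -13.59 MPa.
Wall reaction R = σ·A = -13.59·1219 = -16570 N = -16.57 kN.

-16.6 kN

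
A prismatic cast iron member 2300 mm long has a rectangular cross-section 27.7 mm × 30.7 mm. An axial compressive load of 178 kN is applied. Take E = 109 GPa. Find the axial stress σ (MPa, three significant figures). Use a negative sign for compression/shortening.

A = 850.4 mm².
σ = N/A = -178000/850.4 = -209.3 MPa.

-209 MPa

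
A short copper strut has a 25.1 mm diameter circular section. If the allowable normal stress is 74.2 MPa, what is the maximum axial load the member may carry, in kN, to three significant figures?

36.7 kN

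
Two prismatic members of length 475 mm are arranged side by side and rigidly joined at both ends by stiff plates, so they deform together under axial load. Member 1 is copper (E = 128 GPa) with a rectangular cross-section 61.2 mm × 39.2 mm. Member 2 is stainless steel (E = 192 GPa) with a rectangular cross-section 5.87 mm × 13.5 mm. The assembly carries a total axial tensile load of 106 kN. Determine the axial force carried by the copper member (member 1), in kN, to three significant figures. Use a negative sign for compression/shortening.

A_1 = 2399 mm².
A_2 = 79.25 mm².
Equal strain + equilibrium ⇒ each member carries load in proportion to AE: A₁E₁ = 307100000 N, A₂E₂ = 15220000 N, ΣAE = 322300000 N.
F₁ = P·A₁E₁/ΣAE = 106000·307100000/322300000 = 101000 N.

101 kN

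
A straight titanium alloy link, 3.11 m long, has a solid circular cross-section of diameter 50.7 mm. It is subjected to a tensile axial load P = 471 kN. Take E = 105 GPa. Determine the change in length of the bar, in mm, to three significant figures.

A = 2019 mm².
δ_mech = NL/(AE) = 471000·3110/(2019·105000) = 6.91 mm.

6.91 mm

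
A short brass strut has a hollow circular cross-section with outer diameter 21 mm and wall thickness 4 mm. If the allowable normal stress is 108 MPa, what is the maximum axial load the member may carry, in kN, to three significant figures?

23.1 kN

A = 213.6 mm².
P_max = σ_allow · A = 108 · 213.6 = 23070 N = 23.07 kN.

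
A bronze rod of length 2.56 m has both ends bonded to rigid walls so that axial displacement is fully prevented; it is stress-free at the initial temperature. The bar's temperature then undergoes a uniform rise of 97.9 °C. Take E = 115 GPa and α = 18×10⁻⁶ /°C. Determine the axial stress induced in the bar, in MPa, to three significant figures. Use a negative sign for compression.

Free thermal expansion αLΔT = 18e-6 · 2560 · 97.9 = 4.511 mm.
The walls impose strain ε = −(4.511)/2560 = -1.7622e-03; σ = Eε = 115000 · -1.7622e-03 = -202.7 MPa.

-203 MPa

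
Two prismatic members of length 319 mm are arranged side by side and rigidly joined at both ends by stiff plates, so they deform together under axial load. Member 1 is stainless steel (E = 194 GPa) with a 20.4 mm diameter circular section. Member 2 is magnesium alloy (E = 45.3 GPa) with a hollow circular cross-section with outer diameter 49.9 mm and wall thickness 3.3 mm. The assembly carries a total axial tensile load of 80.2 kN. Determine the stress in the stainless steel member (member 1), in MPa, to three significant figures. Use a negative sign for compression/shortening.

182 MPa

A_1 = 326.9 mm².
A_2 = 483.1 mm².
Equal strain + equilibrium ⇒ each member carries load in proportion to AE: A₁E₁ = 63410000 N, A₂E₂ = 21890000 N, ΣAE = 85290000 N.
σ₁ = P·E₁/ΣAE = 80200·194000/85290000 = 182.4 MPa.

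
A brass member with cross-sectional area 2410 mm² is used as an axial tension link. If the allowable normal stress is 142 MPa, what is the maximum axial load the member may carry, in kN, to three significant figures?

342 kN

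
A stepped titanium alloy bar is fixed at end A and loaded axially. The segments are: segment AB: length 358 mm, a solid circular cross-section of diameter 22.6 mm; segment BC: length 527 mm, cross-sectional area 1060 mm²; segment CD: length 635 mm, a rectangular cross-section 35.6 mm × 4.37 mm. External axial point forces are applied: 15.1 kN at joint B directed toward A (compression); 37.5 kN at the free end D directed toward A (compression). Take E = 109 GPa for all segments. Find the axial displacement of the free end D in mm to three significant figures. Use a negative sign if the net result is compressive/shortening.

-2.01 mm

Internal axial forces (sectioning from the free end, tension +): N_CD = -37.5 kN, N_BC = -37.5 kN, N_AB = -52.6 kN.
A_AB = 401.1 mm².
A_CD = 155.6 mm².
δ_AB = -52600·358/(401.1·109000) = -0.4307 mm
δ_BC = -37500·527/(1060·109000) = -0.171 mm
δ_CD = -37500·635/(155.6·109000) = -1.404 mm
δ = Σδ_i = -2.006 mm.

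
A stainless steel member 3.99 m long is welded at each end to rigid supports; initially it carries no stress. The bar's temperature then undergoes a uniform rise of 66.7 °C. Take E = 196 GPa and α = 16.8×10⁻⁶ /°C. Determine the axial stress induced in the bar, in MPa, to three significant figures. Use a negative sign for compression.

-220 MPa

Free thermal expansion αLΔT = 16.8e-6 · 3990 · 66.7 = 4.471 mm.
The walls impose strain ε = −(4.471)/3990 = -1.1206e-03; σ = Eε = 196000 · -1.1206e-03 = -219.6 MPa.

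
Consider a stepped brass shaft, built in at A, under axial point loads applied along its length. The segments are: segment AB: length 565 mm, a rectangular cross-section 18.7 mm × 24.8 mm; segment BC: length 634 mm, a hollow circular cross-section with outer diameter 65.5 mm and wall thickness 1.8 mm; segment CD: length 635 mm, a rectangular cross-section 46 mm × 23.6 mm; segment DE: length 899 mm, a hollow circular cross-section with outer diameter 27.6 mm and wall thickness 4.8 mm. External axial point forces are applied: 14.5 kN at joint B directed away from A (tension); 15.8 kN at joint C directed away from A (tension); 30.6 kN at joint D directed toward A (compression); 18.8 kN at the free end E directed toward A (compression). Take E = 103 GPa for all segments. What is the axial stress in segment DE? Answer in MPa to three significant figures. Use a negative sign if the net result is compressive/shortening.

-54.7 MPa

Internal axial forces (sectioning from the free end, tension +): N_DE = -18.8 kN, N_CD = -49.4 kN, N_BC = -33.6 kN, N_AB = -19.1 kN.
A_DE = 343.8 mm².
σ_DE = N_DE/A_DE = -18800/343.8 = -54.68 MPa.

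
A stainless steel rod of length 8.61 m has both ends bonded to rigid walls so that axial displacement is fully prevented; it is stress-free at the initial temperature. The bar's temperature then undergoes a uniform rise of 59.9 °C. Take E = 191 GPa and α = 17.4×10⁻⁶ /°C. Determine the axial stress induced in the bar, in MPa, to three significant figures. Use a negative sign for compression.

Free thermal expansion αLΔT = 17.4e-6 · 8610 · 59.9 = 8.974 mm.
The walls impose strain ε = −(8.974)/8610 = -1.0423e-03; σ = Eε = 191000 · -1.0423e-03 = -199.1 MPa.

-199 MPa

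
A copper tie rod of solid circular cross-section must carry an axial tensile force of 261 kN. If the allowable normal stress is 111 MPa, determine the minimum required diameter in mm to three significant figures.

Required area A ≥ P/σ_allow = 261000/111 = 2351 mm².
For a solid circular section, d ≥ √(4A/π) = 54.72 mm.

54.7 mm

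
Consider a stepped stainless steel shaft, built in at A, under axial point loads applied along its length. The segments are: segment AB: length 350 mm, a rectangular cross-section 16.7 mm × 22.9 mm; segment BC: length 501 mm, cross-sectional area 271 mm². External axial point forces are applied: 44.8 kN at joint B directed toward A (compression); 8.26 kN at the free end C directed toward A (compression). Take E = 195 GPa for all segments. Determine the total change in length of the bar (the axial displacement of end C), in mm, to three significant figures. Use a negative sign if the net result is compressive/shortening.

Internal axial forces (sectioning from the free end, tension +): N_BC = -8.26 kN, N_AB = -53.06 kN.
A_AB = 382.4 mm².
δ_AB = -53060·350/(382.4·195000) = -0.249 mm
δ_BC = -8260·501/(271·195000) = -0.07831 mm
δ = Σδ_i = -0.3273 mm.

-0.327 mm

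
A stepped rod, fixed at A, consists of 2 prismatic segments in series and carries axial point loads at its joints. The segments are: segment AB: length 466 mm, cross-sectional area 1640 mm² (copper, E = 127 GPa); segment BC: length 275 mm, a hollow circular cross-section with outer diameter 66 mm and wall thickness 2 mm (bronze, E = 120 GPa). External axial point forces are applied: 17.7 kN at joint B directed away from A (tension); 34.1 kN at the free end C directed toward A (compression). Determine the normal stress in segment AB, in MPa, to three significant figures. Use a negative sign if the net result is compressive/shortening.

Internal axial forces (sectioning from the free end, tension +): N_BC = -34.1 kN, N_AB = -16.4 kN.
σ_AB = N_AB/A_AB = -16400/1640 = -10 MPa.

-10.0 MPa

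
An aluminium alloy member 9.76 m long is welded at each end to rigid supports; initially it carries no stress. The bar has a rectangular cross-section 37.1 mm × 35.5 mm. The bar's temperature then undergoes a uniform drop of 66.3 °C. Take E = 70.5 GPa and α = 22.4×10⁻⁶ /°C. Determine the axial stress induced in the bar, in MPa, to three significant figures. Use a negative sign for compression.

105 MPa

Free thermal expansion αLΔT = 22.4e-6 · 9760 · -66.3 = -14.49 mm.
The walls impose strain ε = −(-14.49)/9760 = 1.4851e-03; σ = Eε = 70500 · 1.4851e-03 = 104.7 MPa.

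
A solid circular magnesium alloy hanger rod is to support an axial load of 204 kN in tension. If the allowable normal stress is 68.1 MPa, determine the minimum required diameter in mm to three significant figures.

61.8 mm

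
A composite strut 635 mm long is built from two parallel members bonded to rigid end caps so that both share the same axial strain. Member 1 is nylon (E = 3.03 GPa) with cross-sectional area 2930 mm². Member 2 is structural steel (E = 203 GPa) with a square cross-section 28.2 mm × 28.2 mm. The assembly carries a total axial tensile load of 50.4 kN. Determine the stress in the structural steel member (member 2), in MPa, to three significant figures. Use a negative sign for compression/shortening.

A_2 = 795.2 mm².
Equal strain + equilibrium ⇒ each member carries load in proportion to AE: A₁E₁ = 8878000 N, A₂E₂ = 161400000 N, ΣAE = 170300000 N.
σ₂ = P·E₂/ΣAE = 50400·203000/170300000 = 60.07 MPa.

60.1 MPa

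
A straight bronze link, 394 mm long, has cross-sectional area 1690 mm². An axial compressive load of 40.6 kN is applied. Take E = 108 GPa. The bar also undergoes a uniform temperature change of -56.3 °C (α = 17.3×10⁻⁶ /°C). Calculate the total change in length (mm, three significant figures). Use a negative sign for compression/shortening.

-0.471 mm

δ_mech = NL/(AE) = -40600·394/(1690·108000) = -0.08764 mm.
δ_thermal = αLΔT = 17.3e-6·394·-56.3 = -0.3838 mm.
δ = δ_mech + δ_thermal = -0.4714 mm.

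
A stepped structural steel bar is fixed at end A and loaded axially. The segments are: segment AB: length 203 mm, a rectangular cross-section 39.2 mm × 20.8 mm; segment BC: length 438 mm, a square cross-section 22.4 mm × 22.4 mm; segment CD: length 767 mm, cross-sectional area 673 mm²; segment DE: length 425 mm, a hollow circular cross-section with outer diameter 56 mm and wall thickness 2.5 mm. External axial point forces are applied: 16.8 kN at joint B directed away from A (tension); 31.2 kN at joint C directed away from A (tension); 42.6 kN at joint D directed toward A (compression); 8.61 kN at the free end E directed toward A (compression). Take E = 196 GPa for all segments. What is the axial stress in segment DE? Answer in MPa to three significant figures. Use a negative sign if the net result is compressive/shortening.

-20.5 MPa

Internal axial forces (sectioning from the free end, tension +): N_DE = -8.61 kN, N_CD = -51.21 kN, N_BC = -20.01 kN, N_AB = -3.21 kN.
A_DE = 420.2 mm².
σ_DE = N_DE/A_DE = -8610/420.2 = -20.49 MPa.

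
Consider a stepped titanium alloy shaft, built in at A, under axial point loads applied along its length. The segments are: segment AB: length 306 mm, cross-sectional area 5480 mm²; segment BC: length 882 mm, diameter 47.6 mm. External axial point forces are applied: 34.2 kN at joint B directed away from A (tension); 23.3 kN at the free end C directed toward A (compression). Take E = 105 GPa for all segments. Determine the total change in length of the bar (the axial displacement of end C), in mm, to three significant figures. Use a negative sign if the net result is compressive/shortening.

Internal axial forces (sectioning from the free end, tension +): N_BC = -23.3 kN, N_AB = 10.9 kN.
A_BC = 1780 mm².
δ_AB = 10900·306/(5480·105000) = 0.005797 mm
δ_BC = -23300·882/(1780·105000) = -0.11 mm
δ = Σδ_i = -0.1042 mm.

-0.104 mm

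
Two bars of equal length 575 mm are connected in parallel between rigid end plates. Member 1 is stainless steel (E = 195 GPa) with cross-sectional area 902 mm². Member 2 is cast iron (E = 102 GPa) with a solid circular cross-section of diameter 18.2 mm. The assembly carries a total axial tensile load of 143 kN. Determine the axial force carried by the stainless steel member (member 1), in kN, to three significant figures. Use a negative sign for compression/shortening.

A_2 = 260.2 mm².
Equal strain + equilibrium ⇒ each member carries load in proportion to AE: A₁E₁ = 175900000 N, A₂E₂ = 26540000 N, ΣAE = 202400000 N.
F₁ = P·A₁E₁/ΣAE = 143000·175900000/202400000 = 124300 N.

124 kN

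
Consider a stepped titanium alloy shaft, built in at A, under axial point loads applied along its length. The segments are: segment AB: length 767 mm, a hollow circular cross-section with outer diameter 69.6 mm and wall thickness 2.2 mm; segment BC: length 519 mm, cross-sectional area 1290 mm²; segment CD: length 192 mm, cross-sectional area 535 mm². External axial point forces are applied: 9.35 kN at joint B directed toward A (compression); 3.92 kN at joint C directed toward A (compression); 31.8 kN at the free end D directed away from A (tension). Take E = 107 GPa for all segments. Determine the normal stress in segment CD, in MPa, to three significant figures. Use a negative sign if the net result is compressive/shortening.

Internal axial forces (sectioning from the free end, tension +): N_CD = 31.8 kN, N_BC = 27.88 kN, N_AB = 18.53 kN.
σ_CD = N_CD/A_CD = 31800/535 = 59.44 MPa.

59.4 MPa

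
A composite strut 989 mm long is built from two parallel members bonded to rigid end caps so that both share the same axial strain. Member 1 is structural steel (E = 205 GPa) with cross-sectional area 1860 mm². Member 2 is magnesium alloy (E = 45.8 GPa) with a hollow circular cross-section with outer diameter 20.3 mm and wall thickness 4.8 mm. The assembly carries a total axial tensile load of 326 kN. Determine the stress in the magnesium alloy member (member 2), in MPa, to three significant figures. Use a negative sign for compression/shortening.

A_2 = 233.7 mm².
Equal strain + equilibrium ⇒ each member carries load in proportion to AE: A₁E₁ = 381300000 N, A₂E₂ = 10710000 N, ΣAE = 392000000 N.
σ₂ = P·E₂/ΣAE = 326000·45800/392000000 = 38.09 MPa.

38.1 MPa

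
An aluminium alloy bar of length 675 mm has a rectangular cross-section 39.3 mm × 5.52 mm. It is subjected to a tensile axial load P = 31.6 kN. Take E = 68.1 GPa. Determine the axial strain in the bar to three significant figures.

A = 216.9 mm².
σ = N/A = 145.7 MPa; ε = σ/E = 145.7/68100 = 2.139e-03.

0.00214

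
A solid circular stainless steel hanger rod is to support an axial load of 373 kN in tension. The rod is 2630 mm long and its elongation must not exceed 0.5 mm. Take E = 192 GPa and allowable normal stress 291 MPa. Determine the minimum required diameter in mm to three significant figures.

114 mm

Required area A ≥ P/σ_allow = 373000/291 = 1282 mm².
For a solid circular section, d ≥ √(4A/π) = 40.4 mm.
Elongation limit: A ≥ PL/(Eδ_allow) = 373000·2630/(192000·0.5) = 10220 mm² ⇒ d ≥ 114.1 mm.
The elongation limit governs.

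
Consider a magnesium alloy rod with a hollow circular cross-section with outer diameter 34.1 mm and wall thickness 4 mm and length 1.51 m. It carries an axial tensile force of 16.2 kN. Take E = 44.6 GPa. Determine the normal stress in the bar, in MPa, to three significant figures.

A = 378.2 mm².
σ = N/A = 16200/378.2 = 42.83 MPa.

42.8 MPa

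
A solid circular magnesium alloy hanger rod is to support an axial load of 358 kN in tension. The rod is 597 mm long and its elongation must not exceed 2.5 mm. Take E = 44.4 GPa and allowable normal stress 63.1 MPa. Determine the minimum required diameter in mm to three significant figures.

85.0 mm

Required area A ≥ P/σ_allow = 358000/63.1 = 5674 mm².
For a solid circular section, d ≥ √(4A/π) = 84.99 mm.
Elongation limit: A ≥ PL/(Eδ_allow) = 358000·597/(44400·2.5) = 1925 mm² ⇒ d ≥ 49.51 mm.
The stress limit governs.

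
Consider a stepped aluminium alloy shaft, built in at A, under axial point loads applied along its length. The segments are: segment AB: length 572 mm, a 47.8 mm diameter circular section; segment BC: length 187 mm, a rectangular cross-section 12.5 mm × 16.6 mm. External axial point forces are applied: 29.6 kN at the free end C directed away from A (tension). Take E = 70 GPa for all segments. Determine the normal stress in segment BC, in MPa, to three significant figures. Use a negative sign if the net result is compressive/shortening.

143 MPa

Internal axial forces (sectioning from the free end, tension +): N_BC = 29.6 kN, N_AB = 29.6 kN.
A_BC = 207.5 mm².
σ_BC = N_BC/A_BC = 29600/207.5 = 142.7 MPa.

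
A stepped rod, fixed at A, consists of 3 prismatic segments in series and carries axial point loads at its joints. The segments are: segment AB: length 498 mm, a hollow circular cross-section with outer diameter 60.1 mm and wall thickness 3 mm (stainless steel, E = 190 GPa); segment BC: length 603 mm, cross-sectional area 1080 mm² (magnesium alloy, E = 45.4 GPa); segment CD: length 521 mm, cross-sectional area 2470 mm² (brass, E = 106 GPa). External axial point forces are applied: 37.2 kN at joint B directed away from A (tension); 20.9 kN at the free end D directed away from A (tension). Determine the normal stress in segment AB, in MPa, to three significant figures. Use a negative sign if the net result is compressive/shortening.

108 MPa

Internal axial forces (sectioning from the free end, tension +): N_CD = 20.9 kN, N_BC = 20.9 kN, N_AB = 58.1 kN.
A_AB = 538.2 mm².
σ_AB = N_AB/A_AB = 58100/538.2 = 108 MPa.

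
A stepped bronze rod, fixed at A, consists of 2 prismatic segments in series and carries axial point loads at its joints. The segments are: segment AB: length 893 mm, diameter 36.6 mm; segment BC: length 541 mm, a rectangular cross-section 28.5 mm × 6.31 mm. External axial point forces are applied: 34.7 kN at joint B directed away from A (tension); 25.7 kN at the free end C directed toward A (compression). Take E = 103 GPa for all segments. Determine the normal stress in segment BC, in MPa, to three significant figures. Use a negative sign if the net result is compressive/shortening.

-143 MPa

Internal axial forces (sectioning from the free end, tension +): N_BC = -25.7 kN, N_AB = 9 kN.
A_BC = 179.8 mm².
σ_BC = N_BC/A_BC = -25700/179.8 = -142.9 MPa.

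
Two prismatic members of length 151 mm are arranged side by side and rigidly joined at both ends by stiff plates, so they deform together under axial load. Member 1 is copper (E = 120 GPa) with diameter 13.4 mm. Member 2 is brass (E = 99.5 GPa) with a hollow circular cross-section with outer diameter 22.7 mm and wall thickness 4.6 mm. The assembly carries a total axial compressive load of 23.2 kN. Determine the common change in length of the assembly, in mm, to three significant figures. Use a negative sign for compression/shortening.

A_1 = 141 mm².
A_2 = 261.6 mm².
Equal strain + equilibrium ⇒ each member carries load in proportion to AE: A₁E₁ = 16920000 N, A₂E₂ = 26030000 N, ΣAE = 42950000 N.
δ = PL/ΣAE = -23200·151/42950000 = -0.08157 mm.

-0.0816 mm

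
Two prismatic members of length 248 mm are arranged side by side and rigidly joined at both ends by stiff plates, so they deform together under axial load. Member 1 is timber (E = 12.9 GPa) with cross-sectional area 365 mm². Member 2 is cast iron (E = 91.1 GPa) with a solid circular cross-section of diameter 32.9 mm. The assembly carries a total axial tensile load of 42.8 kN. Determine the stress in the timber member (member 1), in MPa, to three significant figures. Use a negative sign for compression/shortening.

6.72 MPa

A_2 = 850.1 mm².
Equal strain + equilibrium ⇒ each member carries load in proportion to AE: A₁E₁ = 4708000 N, A₂E₂ = 77450000 N, ΣAE = 82150000 N.
σ₁ = P·E₁/ΣAE = 42800·12900/82150000 = 6.72 MPa.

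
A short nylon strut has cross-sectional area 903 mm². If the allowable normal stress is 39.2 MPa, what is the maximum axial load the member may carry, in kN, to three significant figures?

35.4 kN

P_max = σ_allow · A = 39.2 · 903 = 35400 N = 35.4 kN.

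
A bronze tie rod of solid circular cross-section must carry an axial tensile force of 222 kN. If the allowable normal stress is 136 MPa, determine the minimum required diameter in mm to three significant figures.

45.6 mm

Required area A ≥ P/σ_allow = 222000/136 = 1632 mm².
For a solid circular section, d ≥ √(4A/π) = 45.59 mm.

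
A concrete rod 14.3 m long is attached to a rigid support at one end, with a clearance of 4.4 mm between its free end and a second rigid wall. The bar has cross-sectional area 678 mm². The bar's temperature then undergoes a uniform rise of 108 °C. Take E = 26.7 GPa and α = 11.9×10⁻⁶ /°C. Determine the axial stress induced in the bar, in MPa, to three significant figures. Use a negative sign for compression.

Free thermal expansion αLΔT = 11.9e-6 · 14300 · 108 = 18.38 mm.
The walls engage after the gap closes; constrained expansion = 18.38 − 4.4 = 13.98 mm.
The walls impose strain ε = −(13.98)/14300 = -9.7751e-04; σ = Eε = 26700 · -9.7751e-04 = -26.1 MPa.

-26.1 MPa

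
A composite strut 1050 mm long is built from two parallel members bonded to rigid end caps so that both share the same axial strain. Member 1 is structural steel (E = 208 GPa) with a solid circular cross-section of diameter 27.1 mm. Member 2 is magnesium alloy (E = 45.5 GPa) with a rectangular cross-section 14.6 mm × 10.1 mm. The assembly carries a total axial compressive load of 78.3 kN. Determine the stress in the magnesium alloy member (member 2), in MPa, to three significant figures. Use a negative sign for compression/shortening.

A_1 = 576.8 mm².
A_2 = 147.5 mm².
Equal strain + equilibrium ⇒ each member carries load in proportion to AE: A₁E₁ = 120000000 N, A₂E₂ = 6709000 N, ΣAE = 126700000 N.
σ₂ = P·E₂/ΣAE = -78300·45500/126700000 = -28.12 MPa.

-28.1 MPa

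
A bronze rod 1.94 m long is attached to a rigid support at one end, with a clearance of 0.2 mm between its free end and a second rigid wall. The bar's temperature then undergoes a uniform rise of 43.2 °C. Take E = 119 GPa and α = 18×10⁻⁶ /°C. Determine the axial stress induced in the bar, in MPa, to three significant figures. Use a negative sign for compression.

-80.3 MPa

Free thermal expansion αLΔT = 18e-6 · 1940 · 43.2 = 1.509 mm.
The walls engage after the gap closes; constrained expansion = 1.509 − 0.2 = 1.309 mm.
The walls impose strain ε = −(1.309)/1940 = -6.7451e-04; σ = Eε = 119000 · -6.7451e-04 = -80.27 MPa.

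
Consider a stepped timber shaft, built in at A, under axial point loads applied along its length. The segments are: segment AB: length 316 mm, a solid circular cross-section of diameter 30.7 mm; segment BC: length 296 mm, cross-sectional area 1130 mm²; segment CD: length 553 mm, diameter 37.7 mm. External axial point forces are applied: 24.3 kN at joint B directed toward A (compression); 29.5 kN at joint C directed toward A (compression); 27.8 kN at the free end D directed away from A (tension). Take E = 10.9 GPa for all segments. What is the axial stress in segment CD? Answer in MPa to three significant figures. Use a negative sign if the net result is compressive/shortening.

24.9 MPa

Internal axial forces (sectioning from the free end, tension +): N_CD = 27.8 kN, N_BC = -1.7 kN, N_AB = -26 kN.
A_CD = 1116 mm².
σ_CD = N_CD/A_CD = 27800/1116 = 24.9 MPa.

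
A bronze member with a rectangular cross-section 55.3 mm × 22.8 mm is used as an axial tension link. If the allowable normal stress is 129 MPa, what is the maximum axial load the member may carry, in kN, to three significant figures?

163 kN

A = 1261 mm².
P_max = σ_allow · A = 129 · 1261 = 162600 N = 162.6 kN.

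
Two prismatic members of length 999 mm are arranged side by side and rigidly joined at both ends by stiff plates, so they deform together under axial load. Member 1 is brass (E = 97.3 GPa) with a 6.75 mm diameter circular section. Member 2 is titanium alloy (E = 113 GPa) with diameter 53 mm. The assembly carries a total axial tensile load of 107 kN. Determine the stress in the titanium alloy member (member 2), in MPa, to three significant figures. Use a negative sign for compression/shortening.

47.8 MPa

A_1 = 35.78 mm².
A_2 = 2206 mm².
Equal strain + equilibrium ⇒ each member carries load in proportion to AE: A₁E₁ = 3482000 N, A₂E₂ = 249300000 N, ΣAE = 252800000 N.
σ₂ = P·E₂/ΣAE = 107000·113000/252800000 = 47.83 MPa.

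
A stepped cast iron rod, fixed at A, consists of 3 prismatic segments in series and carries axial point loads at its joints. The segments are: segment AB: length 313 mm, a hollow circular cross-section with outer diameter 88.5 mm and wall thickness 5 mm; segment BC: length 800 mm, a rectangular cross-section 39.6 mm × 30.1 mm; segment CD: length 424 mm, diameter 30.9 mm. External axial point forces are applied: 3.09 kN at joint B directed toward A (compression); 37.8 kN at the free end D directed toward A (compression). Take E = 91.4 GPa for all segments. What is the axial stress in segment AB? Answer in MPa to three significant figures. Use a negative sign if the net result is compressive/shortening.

Internal axial forces (sectioning from the free end, tension +): N_CD = -37.8 kN, N_BC = -37.8 kN, N_AB = -40.89 kN.
A_AB = 1312 mm².
σ_AB = N_AB/A_AB = -40890/1312 = -31.18 MPa.

-31.2 MPa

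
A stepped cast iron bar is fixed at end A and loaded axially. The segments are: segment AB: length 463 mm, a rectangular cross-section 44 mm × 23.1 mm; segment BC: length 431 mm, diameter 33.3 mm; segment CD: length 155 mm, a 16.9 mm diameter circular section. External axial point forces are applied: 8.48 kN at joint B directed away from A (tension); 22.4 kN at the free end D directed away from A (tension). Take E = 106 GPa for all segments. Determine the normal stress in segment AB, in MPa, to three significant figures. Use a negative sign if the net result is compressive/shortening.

30.4 MPa

Internal axial forces (sectioning from the free end, tension +): N_CD = 22.4 kN, N_BC = 22.4 kN, N_AB = 30.88 kN.
A_AB = 1016 mm².
σ_AB = N_AB/A_AB = 30880/1016 = 30.38 MPa.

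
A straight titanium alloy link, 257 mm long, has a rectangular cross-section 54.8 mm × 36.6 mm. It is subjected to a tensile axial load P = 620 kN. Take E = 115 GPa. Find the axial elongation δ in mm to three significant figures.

A = 2006 mm².
δ_mech = NL/(AE) = 620000·257/(2006·115000) = 0.6908 mm.

0.691 mm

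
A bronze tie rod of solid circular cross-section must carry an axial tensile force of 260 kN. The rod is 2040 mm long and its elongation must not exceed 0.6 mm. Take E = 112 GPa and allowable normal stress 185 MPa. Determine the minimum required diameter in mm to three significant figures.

Required area A ≥ P/σ_allow = 260000/185 = 1405 mm².
For a solid circular section, d ≥ √(4A/π) = 42.3 mm.
Elongation limit: A ≥ PL/(Eδ_allow) = 260000·2040/(112000·0.6) = 7893 mm² ⇒ d ≥ 100.2 mm.
The elongation limit governs.

100 mm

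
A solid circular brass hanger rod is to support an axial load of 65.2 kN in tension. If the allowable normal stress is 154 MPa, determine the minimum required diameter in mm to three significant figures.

23.2 mm

Required area A ≥ P/σ_allow = 65200/154 = 423.4 mm².
For a solid circular section, d ≥ √(4A/π) = 23.22 mm.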